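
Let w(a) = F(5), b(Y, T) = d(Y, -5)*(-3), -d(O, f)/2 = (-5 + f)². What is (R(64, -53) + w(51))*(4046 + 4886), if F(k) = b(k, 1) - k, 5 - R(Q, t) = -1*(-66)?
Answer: 4769688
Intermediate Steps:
R(Q, t) = -61 (R(Q, t) = 5 - (-1)*(-66) = 5 - 1*66 = 5 - 66 = -61)
d(O, f) = -2*(-5 + f)²
b(Y, T) = 600 (b(Y, T) = -2*(-5 - 5)²*(-3) = -2*(-10)²*(-3) = -2*100*(-3) = -200*(-3) = 600)
F(k) = 600 - k
w(a) = 595 (w(a) = 600 - 1*5 = 600 - 5 = 595)
(R(64, -53) + w(51))*(4046 + 4886) = (-61 + 595)*(4046 + 4886) = 534*8932 = 4769688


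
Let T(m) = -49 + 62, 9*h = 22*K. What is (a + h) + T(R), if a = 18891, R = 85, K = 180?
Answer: 19344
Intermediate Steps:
h = 440 (h = (22*180)/9 = (⅑)*3960 = 440)
T(m) = 13
(a + h) + T(R) = (18891 + 440) + 13 = 19331 + 13 = 19344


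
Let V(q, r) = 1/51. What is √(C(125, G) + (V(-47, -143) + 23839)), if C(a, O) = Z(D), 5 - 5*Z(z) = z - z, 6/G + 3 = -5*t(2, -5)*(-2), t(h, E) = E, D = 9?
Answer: √62007891/51 ≈ 154.40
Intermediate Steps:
V(q, r) = 1/51
G = -6/53 (G = 6/(-3 - 5*(-5)*(-2)) = 6/(-3 + 25*(-2)) = 6/(-3 - 50) = 6/(-53) = 6*(-1/53) = -6/53 ≈ -0.11321)
Z(z) = 1 (Z(z) = 1 - (z - z)/5 = 1 - ⅕*0 = 1 + 0 = 1)
C(a, O) = 1
√(C(125, G) + (V(-47, -143) + 23839)) = √(1 + (1/51 + 23839)) = √(1 + 1215790/51) = √(1215841/51) = √62007891/51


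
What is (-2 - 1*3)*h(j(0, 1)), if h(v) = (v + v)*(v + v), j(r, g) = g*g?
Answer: -20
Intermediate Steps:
j(r, g) = g²
h(v) = 4*v² (h(v) = (2*v)*(2*v) = 4*v²)
(-2 - 1*3)*h(j(0, 1)) = (-2 - 1*3)*(4*(1²)²) = (-2 - 3)*(4*1²) = -20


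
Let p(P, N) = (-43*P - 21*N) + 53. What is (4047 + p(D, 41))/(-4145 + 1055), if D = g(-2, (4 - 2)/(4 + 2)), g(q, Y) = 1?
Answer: -1598/1545 ≈ -1.0343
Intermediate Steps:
D = 1
p(P, N) = 53 - 43*P - 21*N
(4047 + p(D, 41))/(-4145 + 1055) = (4047 + (53 - 43*1 - 21*41))/(-4145 + 1055) = (4047 + (53 - 43 - 861))/(-3090) = (4047 - 851)*(-1/3090) = 3196*(-1/3090) = -1598/1545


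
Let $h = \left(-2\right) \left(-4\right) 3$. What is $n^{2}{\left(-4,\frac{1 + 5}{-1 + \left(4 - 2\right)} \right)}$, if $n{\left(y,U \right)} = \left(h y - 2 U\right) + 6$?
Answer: $10404$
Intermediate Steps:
$h = 24$ ($h = 8 \cdot 3 = 24$)
$n{\left(y,U \right)} = 6 - 2 U + 24 y$ ($n{\left(y,U \right)} = \left(24 y - 2 U\right) + 6 = \left(- 2 U + 24 y\right) + 6 = 6 - 2 U + 24 y$)
$n^{2}{\left(-4,\frac{1 + 5}{-1 + \left(4 - 2\right)} \right)} = \left(6 - 2 \frac{1 + 5}{-1 + \left(4 - 2\right)} + 24 \left(-4\right)\right)^{2} = \left(6 - 2 \frac{6}{-1 + \left(4 - 2\right)} - 96\right)^{2} = \left(6 - 2 \frac{6}{-1 + 2} - 96\right)^{2} = \left(6 - 2 \cdot \frac{6}{1} - 96\right)^{2} = \left(6 - 2 \cdot 6 \cdot 1 - 96\right)^{2} = \left(6 - 12 - 96\right)^{2} = \left(-102\right)^{2} = 10404$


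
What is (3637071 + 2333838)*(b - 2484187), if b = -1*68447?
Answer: -15241545324306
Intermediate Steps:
b = -68447
(3637071 + 2333838)*(b - 2484187) = (3637071 + 2333838)*(-68447 - 2484187) = 5970909*(-2552634) = -15241545324306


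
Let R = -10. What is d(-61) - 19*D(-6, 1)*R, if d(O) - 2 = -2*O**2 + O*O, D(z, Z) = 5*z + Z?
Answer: -9229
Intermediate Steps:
D(z, Z) = Z + 5*z
d(O) = 2 - O**2 (d(O) = 2 + (-2*O**2 + O*O) = 2 + (-2*O**2 + O**2) = 2 - O**2)
d(-61) - 19*D(-6, 1)*R = (2 - 1*(-61)**2) - 19*(1 + 5*(-6))*(-10) = (2 - 1*3721) - 19*(1 - 30)*(-10) = (2 - 3721) - 19*(-29*(-10)) = -3719 - 19*290 = -3719 - 1*5510 = -3719 - 5510 = -9229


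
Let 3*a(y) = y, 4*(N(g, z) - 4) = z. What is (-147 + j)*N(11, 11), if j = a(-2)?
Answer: -3987/4 ≈ -996.75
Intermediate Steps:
N(g, z) = 4 + z/4
a(y) = y/3
j = -⅔ (j = (⅓)*(-2) = -⅔ ≈ -0.66667)
(-147 + j)*N(11, 11) = (-147 - ⅔)*(4 + (¼)*11) = -443*(4 + 11/4)/3 = -443/3*27/4 = -3987/4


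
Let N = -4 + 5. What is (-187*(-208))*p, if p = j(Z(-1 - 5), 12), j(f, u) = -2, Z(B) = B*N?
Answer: -77792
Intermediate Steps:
N = 1
Z(B) = B (Z(B) = B*1 = B)
p = -2
(-187*(-208))*p = -187*(-208)*(-2) = 38896*(-2) = -77792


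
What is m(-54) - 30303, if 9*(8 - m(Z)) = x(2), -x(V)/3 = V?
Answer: -90883/3 ≈ -30294.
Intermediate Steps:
x(V) = -3*V
m(Z) = 26/3 (m(Z) = 8 - (-1)*2/3 = 8 - ⅑*(-6) = 8 + ⅔ = 26/3)
m(-54) - 30303 = 26/3 - 30303 = -90883/3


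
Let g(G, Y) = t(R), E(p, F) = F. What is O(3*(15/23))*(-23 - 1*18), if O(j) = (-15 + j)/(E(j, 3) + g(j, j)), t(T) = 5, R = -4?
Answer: 3075/46 ≈ 66.848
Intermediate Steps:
g(G, Y) = 5
O(j) = -15/8 + j/8 (O(j) = (-15 + j)/(3 + 5) = (-15 + j)/8 = (-15 + j)*(⅛) = -15/8 + j/8)
O(3*(15/23))*(-23 - 1*18) = (-15/8 + (3*(15/23))/8)*(-23 - 1*18) = (-15/8 + (3*(15*(1/23)))/8)*(-23 - 18) = (-15/8 + (3*(15/23))/8)*(-41) = (-15/8 + (⅛)*(45/23))*(-41) = (-15/8 + 45/184)*(-41) = -75/46*(-41) = 3075/46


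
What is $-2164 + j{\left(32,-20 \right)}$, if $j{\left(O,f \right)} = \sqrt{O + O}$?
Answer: $-2156$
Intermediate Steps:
$j{\left(O,f \right)} = \sqrt{2} \sqrt{O}$ ($j{\left(O,f \right)} = \sqrt{2 O} = \sqrt{2} \sqrt{O}$)
$-2164 + j{\left(32,-20 \right)} = -2164 + \sqrt{2} \sqrt{32} = -2164 + \sqrt{2} \cdot 4 \sqrt{2} = -2164 + 8 = -2156$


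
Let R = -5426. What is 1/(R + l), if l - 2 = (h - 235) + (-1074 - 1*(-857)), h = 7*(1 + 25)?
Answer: -1/5694 ≈ -0.00017562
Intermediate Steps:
h = 182 (h = 7*26 = 182)
l = -268 (l = 2 + ((182 - 235) + (-1074 - 1*(-857))) = 2 + (-53 + (-1074 + 857)) = 2 + (-53 - 217) = 2 - 270 = -268)
1/(R + l) = 1/(-5426 - 268) = 1/(-5694) = -1/5694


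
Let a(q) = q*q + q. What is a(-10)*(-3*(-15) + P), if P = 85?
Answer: 11700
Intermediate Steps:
a(q) = q + q² (a(q) = q² + q = q + q²)
a(-10)*(-3*(-15) + P) = (-10*(1 - 10))*(-3*(-15) + 85) = (-10*(-9))*(45 + 85) = 90*130 = 11700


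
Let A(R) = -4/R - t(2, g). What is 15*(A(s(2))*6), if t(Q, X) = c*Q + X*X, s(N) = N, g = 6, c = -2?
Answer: -3060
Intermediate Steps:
t(Q, X) = X² - 2*Q (t(Q, X) = -2*Q + X*X = -2*Q + X² = X² - 2*Q)
A(R) = -32 - 4/R (A(R) = -4/R - (6² - 2*2) = -4/R - (36 - 4) = -4/R - 1*32 = -4/R - 32 = -32 - 4/R)
15*(A(s(2))*6) = 15*((-32 - 4/2)*6) = 15*((-32 - 4*½)*6) = 15*((-32 - 2)*6) = 15*(-34*6) = 15*(-204) = -3060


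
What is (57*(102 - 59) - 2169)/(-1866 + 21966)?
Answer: 47/3350 ≈ 0.014030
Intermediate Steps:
(57*(102 - 59) - 2169)/(-1866 + 21966) = (57*43 - 2169)/20100 = (2451 - 2169)*(1/20100) = 282*(1/20100) = 47/3350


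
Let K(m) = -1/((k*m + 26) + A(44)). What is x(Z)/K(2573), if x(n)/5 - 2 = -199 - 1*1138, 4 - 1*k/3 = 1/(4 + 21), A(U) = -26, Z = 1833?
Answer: 204036327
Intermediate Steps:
k = 297/25 (k = 12 - 3/(4 + 21) = 12 - 3/25 = 297/25 ≈ 11.880)
K(m) = -25/(297*m) (K(m) = -1/((297*m/25 + 26) - 26) = -1/((26 + 297*m/25) - 26) = -1/(297*m/25) = -25/(297*m))
x(n) = -6675 (x(n) = 10 + 5*(-199 - 1*1138) = 10 + 5*(-199 - 1138) = 10 + 5*(-1337) = 10 - 6685 = -6675)
x(Z)/K(2573) = -6675/((-25/297/2573)) = -6675/((-25/297*1/2573)) = -6675/(-25/764181) = -6675*(-764181/25) = 204036327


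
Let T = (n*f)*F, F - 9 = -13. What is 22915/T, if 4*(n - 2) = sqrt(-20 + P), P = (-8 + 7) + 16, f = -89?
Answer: 183320/6141 - 22915*I*sqrt(5)/6141 ≈ 29.852 - 8.3438*I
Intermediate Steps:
P = 15 (P = -1 + 16 = 15)
n = 2 + I*sqrt(5)/4 (n = 2 + sqrt(-20 + 15)/4 = 2 + sqrt(-5)/4 = 2 + (I*sqrt(5))/4 = 2 + I*sqrt(5)/4 ≈ 2.0 + 0.55902*I)
F = -4 (F = 9 - 13 = -4)
T = 712 + 89*I*sqrt(5) (T = ((2 + I*sqrt(5)/4)*(-89))*(-4) = (-178 - 89*I*sqrt(5)/4)*(-4) = 712 + 89*I*sqrt(5) ≈ 712.0 + 199.01*I)
22915/T = 22915/(712 + 89*I*sqrt(5))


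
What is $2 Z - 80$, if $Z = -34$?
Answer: $-148$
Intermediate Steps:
$2 Z - 80 = 2 \left(-34\right) - 80 = -68 - 80 = -148$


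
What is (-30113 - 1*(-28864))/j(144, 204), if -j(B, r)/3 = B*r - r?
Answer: 1249/87516 ≈ 0.014272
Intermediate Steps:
j(B, r) = 3*r - 3*B*r (j(B, r) = -3*(B*r - r) = -3*(-r + B*r) = 3*r - 3*B*r)
(-30113 - 1*(-28864))/j(144, 204) = (-30113 - 1*(-28864))/((3*204*(1 - 1*144))) = (-30113 + 28864)/((3*204*(1 - 144))) = -1249/(3*204*(-143)) = -1249/(-87516) = -1249*(-1/87516) = 1249/87516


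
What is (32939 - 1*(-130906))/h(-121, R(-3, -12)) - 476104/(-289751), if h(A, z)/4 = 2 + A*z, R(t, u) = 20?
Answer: -14289791569/934157224 ≈ -15.297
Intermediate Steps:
h(A, z) = 8 + 4*A*z (h(A, z) = 4*(2 + A*z) = 8 + 4*A*z)
(32939 - 1*(-130906))/h(-121, R(-3, -12)) - 476104/(-289751) = (32939 - 1*(-130906))/(8 + 4*(-121)*20) - 476104/(-289751) = (32939 + 130906)/(8 - 9680) - 476104*(-1/289751) = 163845/(-9672) + 476104/289751 = 163845*(-1/9672) + 476104/289751 = -54615/3224 + 476104/289751 = -14289791569/934157224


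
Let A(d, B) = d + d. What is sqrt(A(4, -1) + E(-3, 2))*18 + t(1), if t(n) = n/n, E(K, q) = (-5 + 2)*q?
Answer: 1 + 18*sqrt(2) ≈ 26.456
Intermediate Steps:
A(d, B) = 2*d
E(K, q) = -3*q
t(n) = 1
sqrt(A(4, -1) + E(-3, 2))*18 + t(1) = sqrt(2*4 - 3*2)*18 + 1 = sqrt(8 - 6)*18 + 1 = sqrt(2)*18 + 1 = 18*sqrt(2) + 1 = 1 + 18*sqrt(2)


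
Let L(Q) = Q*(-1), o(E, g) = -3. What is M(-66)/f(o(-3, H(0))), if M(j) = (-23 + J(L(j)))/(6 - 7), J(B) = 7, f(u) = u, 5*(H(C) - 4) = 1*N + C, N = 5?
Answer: -16/3 ≈ -5.3333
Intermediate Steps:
H(C) = 5 + C/5 (H(C) = 4 + (1*5 + C)/5 = 4 + (5 + C)/5 = 4 + (1 + C/5) = 5 + C/5)
L(Q) = -Q
M(j) = 16 (M(j) = (-23 + 7)/(6 - 7) = -16/(-1) = -16*(-1) = 16)
M(-66)/f(o(-3, H(0))) = 16/(-3) = 16*(-⅓) = -16/3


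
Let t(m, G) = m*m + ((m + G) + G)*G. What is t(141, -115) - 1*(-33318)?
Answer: 63434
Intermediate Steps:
t(m, G) = m² + G*(m + 2*G) (t(m, G) = m² + ((G + m) + G)*G = m² + (m + 2*G)*G = m² + G*(m + 2*G))
t(141, -115) - 1*(-33318) = (141² + 2*(-115)² - 115*141) - 1*(-33318) = (19881 + 2*13225 - 16215) + 33318 = (19881 + 26450 - 16215) + 33318 = 30116 + 33318 = 63434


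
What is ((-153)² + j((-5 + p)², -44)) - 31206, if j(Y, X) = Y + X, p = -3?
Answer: -7777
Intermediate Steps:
j(Y, X) = X + Y
((-153)² + j((-5 + p)², -44)) - 31206 = ((-153)² + (-44 + (-5 - 3)²)) - 31206 = (23409 + (-44 + (-8)²)) - 31206 = (23409 + (-44 + 64)) - 31206 = (23409 + 20) - 31206 = 23429 - 31206 = -7777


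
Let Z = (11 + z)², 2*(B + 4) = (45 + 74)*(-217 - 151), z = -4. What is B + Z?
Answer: -21851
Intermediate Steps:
B = -21900 (B = -4 + ((45 + 74)*(-217 - 151))/2 = -4 + (119*(-368))/2 = -4 + (½)*(-43792) = -4 - 21896 = -21900)
Z = 49 (Z = (11 - 4)² = 7² = 49)
B + Z = -21900 + 49 = -21851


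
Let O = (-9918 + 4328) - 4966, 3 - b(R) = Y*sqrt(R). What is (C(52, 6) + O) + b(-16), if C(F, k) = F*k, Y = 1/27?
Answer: -10241 - 4*I/27 ≈ -10241.0 - 0.14815*I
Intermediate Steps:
Y = 1/27 ≈ 0.037037
b(R) = 3 - sqrt(R)/27
O = -10556 (O = -5590 - 4966 = -10556)
(C(52, 6) + O) + b(-16) = (52*6 - 10556) + (3 - 4*I/27) = (312 - 10556) + (3 - 4*I/27) = -10244 + (3 - 4*I/27) = -10241 - 4*I/27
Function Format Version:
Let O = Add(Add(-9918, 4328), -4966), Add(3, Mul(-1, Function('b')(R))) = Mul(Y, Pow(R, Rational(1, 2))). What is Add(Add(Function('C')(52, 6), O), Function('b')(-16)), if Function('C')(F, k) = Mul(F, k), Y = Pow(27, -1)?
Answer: Add(-10241, Mul(Rational(-4, 27), I)) ≈ Add(-10241., Mul(-0.14815, I))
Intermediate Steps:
Y = Rational(1, 27) ≈ 0.037037
Function('b')(R) = Add(3, Mul(Rational(-1, 27), Pow(R, Rational(1, 2)))) (Function('b')(R) = Add(3, Mul(-1, Mul(Rational(1, 27), Pow(R, Rational(1, 2))))) = Add(3, Mul(Rational(-1, 27), Pow(R, Rational(1, 2)))))
O = -10556 (O = Add(-5590, -4966) = -10556)
Add(Add(Function('C')(52, 6), O), Function('b')(-16)) = Add(Add(Mul(52, 6), -10556), Add(3, Mul(Rational(-1, 27), Pow(-16, Rational(1, 2))))) = Add(Add(312, -10556), Add(3, Mul(Rational(-1, 27), Mul(4, I)))) = Add(-10244, Add(3, Mul(Rational(-4, 27), I))) = Add(-10241, Mul(Rational(-4, 27), I))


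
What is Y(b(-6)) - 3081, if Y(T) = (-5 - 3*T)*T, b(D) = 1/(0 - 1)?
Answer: -3079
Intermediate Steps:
b(D) = -1 (b(D) = 1/(-1) = -1)
Y(T) = T*(-5 - 3*T)
Y(b(-6)) - 3081 = -1*(-1)*(5 + 3*(-1)) - 3081 = -1*(-1)*(5 - 3) - 3081 = -1*(-1)*2 - 3081 = 2 - 3081 = -3079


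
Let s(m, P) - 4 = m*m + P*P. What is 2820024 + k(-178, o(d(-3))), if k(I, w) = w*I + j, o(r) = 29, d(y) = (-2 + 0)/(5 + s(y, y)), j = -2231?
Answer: 2812631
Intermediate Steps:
s(m, P) = 4 + P² + m² (s(m, P) = 4 + (m*m + P*P) = 4 + (m² + P²) = 4 + (P² + m²) = 4 + P² + m²)
d(y) = -2/(9 + 2*y²) (d(y) = (-2 + 0)/(5 + (4 + y² + y²)) = -2/(5 + (4 + 2*y²)) = -2/(9 + 2*y²))
k(I, w) = -2231 + I*w (k(I, w) = w*I - 2231 = I*w - 2231 = -2231 + I*w)
2820024 + k(-178, o(d(-3))) = 2820024 + (-2231 - 178*29) = 2820024 + (-2231 - 5162) = 2820024 - 7393 = 2812631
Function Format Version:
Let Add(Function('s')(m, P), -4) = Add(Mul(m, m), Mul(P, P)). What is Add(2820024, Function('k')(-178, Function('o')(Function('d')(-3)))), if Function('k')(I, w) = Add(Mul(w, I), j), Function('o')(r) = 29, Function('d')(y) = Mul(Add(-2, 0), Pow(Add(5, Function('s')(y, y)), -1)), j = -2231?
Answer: 2812631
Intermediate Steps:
Function('s')(m, P) = Add(4, Pow(P, 2), Pow(m, 2)) (Function('s')(m, P) = Add(4, Add(Mul(m, m), Mul(P, P))) = Add(4, Add(Pow(m, 2), Pow(P, 2))) = Add(4, Add(Pow(P, 2), Pow(m, 2))) = Add(4, Pow(P, 2), Pow(m, 2)))
Function('d')(y) = Mul(-2, Pow(Add(9, Mul(2, Pow(y, 2))), -1)) (Function('d')(y) = Mul(Add(-2, 0), Pow(Add(5, Add(4, Pow(y, 2), Pow(y, 2))), -1)) = Mul(-2, Pow(Add(5, Add(4, Mul(2, Pow(y, 2)))), -1)) = Mul(-2, Pow(Add(9, Mul(2, Pow(y, 2))), -1)))
Function('k')(I, w) = Add(-2231, Mul(I, w)) (Function('k')(I, w) = Add(Mul(w, I), -2231) = Add(Mul(I, w), -2231) = Add(-2231, Mul(I, w)))
Add(2820024, Function('k')(-178, Function('o')(Function('d')(-3)))) = Add(2820024, Add(-2231, Mul(-178, 29))) = Add(2820024, Add(-2231, -5162)) = Add(2820024, -7393) = 2812631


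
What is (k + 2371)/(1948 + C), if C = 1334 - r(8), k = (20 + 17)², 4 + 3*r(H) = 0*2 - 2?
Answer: 935/821 ≈ 1.1389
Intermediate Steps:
r(H) = -2 (r(H) = -4/3 + (0*2 - 2)/3 = -4/3 + (0 - 2)/3 = -4/3 + (⅓)*(-2) = -4/3 - ⅔ = -2)
k = 1369 (k = 37² = 1369)
C = 1336 (C = 1334 - 1*(-2) = 1334 + 2 = 1336)
(k + 2371)/(1948 + C) = (1369 + 2371)/(1948 + 1336) = 3740/3284 = 3740*(1/3284) = 935/821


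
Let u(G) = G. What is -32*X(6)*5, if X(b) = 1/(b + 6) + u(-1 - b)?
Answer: 3320/3 ≈ 1106.7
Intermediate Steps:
X(b) = -1 + 1/(6 + b) - b (X(b) = 1/(b + 6) + (-1 - b) = 1/(6 + b) + (-1 - b) = -1 + 1/(6 + b) - b)
-32*X(6)*5 = -32*(-5 - 1*6² - 7*6)/(6 + 6)*5 = -32*(-5 - 1*36 - 42)/12*5 = -8*(-5 - 36 - 42)/3*5 = -8*(-83)/3*5 = -32*(-83/12)*5 = (664/3)*5 = 3320/3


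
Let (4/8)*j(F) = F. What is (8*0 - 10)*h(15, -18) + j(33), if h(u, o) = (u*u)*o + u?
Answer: 40416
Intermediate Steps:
h(u, o) = u + o*u² (h(u, o) = u²*o + u = o*u² + u = u + o*u²)
j(F) = 2*F
(8*0 - 10)*h(15, -18) + j(33) = (8*0 - 10)*(15*(1 - 18*15)) + 2*33 = (0 - 10)*(15*(1 - 270)) + 66 = -150*(-269) + 66 = -10*(-4035) + 66 = 40350 + 66 = 40416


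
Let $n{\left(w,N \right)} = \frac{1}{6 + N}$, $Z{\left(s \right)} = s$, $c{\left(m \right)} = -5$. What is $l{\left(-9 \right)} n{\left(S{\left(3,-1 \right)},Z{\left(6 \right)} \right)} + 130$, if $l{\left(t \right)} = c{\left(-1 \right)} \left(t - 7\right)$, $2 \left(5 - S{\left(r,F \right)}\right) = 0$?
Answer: $\frac{410}{3} \approx 136.67$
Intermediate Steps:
$S{\left(r,F \right)} = 5$ ($S{\left(r,F \right)} = 5 - 0 = 5 + 0 = 5$)
$l{\left(t \right)} = 35 - 5 t$ ($l{\left(t \right)} = - 5 \left(t - 7\right) = - 5 \left(-7 + t\right) = 35 - 5 t$)
$l{\left(-9 \right)} n{\left(S{\left(3,-1 \right)},Z{\left(6 \right)} \right)} + 130 = \frac{35 - -45}{6 + 6} + 130 = \frac{35 + 45}{12} + 130 = 80 \cdot \frac{1}{12} + 130 = \frac{20}{3} + 130 = \frac{410}{3}$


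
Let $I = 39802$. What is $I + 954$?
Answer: $40756$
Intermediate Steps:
$I + 954 = 39802 + 954 = 40756$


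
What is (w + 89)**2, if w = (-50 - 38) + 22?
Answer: 529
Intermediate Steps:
w = -66 (w = -88 + 22 = -66)
(w + 89)**2 = (-66 + 89)**2 = 23**2 = 529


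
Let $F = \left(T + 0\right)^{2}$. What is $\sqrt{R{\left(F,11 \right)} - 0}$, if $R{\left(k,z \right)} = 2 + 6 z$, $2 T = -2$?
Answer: $2 \sqrt{17} \approx 8.2462$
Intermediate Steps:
$T = -1$ ($T = \frac{1}{2} \left(-2\right) = -1$)
$F = 1$ ($F = \left(-1 + 0\right)^{2} = \left(-1\right)^{2} = 1$)
$\sqrt{R{\left(F,11 \right)} - 0} = \sqrt{\left(2 + 6 \cdot 11\right) - 0} = \sqrt{\left(2 + 66\right) + 0} = \sqrt{68 + 0} = \sqrt{68} = 2 \sqrt{17}$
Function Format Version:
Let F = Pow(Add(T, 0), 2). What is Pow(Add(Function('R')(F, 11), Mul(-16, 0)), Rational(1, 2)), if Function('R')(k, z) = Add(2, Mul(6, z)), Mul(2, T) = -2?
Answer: Mul(2, Pow(17, Rational(1, 2))) ≈ 8.2462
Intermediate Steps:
T = -1 (T = Mul(Rational(1, 2), -2) = -1)
F = 1 (F = Pow(Add(-1, 0), 2) = Pow(-1, 2) = 1)
Pow(Add(Function('R')(F, 11), Mul(-16, 0)), Rational(1, 2)) = Pow(Add(Add(2, Mul(6, 11)), Mul(-16, 0)), Rational(1, 2)) = Pow(Add(Add(2, 66), 0), Rational(1, 2)) = Pow(Add(68, 0), Rational(1, 2)) = Pow(68, Rational(1, 2)) = Mul(2, Pow(17, Rational(1, 2)))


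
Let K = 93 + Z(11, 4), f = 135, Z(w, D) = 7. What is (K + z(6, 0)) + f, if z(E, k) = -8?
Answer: 227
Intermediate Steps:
K = 100 (K = 93 + 7 = 100)
(K + z(6, 0)) + f = (100 - 8) + 135 = 92 + 135 = 227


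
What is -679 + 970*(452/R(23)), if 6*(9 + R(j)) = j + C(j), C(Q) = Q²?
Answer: 382083/83 ≈ 4603.4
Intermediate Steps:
R(j) = -9 + j/6 + j²/6 (R(j) = -9 + (j + j²)/6 = -9 + (j/6 + j²/6) = -9 + j/6 + j²/6)
-679 + 970*(452/R(23)) = -679 + 970*(452/(-9 + (⅙)*23 + (⅙)*23²)) = -679 + 970*(452/(-9 + 23/6 + (⅙)*529)) = -679 + 970*(452/(-9 + 23/6 + 529/6)) = -679 + 970*(452/83) = -679 + 438440/83 = 382083/83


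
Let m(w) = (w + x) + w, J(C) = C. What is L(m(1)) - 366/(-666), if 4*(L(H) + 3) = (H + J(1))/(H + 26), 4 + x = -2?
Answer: -24269/9768 ≈ -2.4845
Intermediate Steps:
x = -6 (x = -4 - 2 = -6)
m(w) = -6 + 2*w (m(w) = (w - 6) + w = (-6 + w) + w = -6 + 2*w)
L(H) = -3 + (1 + H)/(4*(26 + H)) (L(H) = -3 + ((H + 1)/(H + 26))/4 = -3 + ((1 + H)/(26 + H))/4 = -3 + (1 + H)/(4*(26 + H)))
L(m(1)) - 366/(-666) = (-311 - 11*(-6 + 2*1))/(4*(26 + (-6 + 2*1))) - 366/(-666) = (-311 - 11*(-6 + 2))/(4*(26 + (-6 + 2))) - 1/666*(-366) = (-311 - 11*(-4))/(4*(26 - 4)) + 61/111 = (¼)*(-311 + 44)/22 + 61/111 = (¼)*(1/22)*(-267) + 61/111 = -267/88 + 61/111 = -24269/9768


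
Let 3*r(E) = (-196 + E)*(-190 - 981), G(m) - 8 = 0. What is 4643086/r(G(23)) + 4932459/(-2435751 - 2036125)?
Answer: 15301010891019/246118639412 ≈ 62.169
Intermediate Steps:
G(m) = 8 (G(m) = 8 + 0 = 8)
r(E) = 229516/3 - 1171*E/3 (r(E) = ((-196 + E)*(-190 - 981))/3 = ((-196 + E)*(-1171))/3 = (229516 - 1171*E)/3 = 229516/3 - 1171*E/3)
4643086/r(G(23)) + 4932459/(-2435751 - 2036125) = 4643086/(229516/3 - 1171/3*8) + 4932459/(-2435751 - 2036125) = 4643086/(229516/3 - 9368/3) + 4932459/(-4471876) = 4643086/(220148/3) + 4932459*(-1/4471876) = 4643086*(3/220148) - 4932459/4471876 = 6964629/110074 - 4932459/4471876 = 15301010891019/246118639412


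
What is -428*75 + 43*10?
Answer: -31670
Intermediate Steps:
-428*75 + 43*10 = -32100 + 430 = -31670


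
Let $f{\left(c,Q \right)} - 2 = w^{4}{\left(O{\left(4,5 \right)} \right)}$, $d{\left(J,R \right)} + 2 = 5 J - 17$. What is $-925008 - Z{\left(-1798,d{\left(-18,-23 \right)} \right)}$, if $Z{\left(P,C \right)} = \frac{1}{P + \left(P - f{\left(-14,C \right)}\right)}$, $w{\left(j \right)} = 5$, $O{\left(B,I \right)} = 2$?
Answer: $- \frac{3906308783}{4223} \approx -9.2501 \cdot 10^{5}$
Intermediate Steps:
$d{\left(J,R \right)} = -19 + 5 J$ ($d{\left(J,R \right)} = -2 + \left(5 J - 17\right) = -2 + \left(-17 + 5 J\right) = -19 + 5 J$)
$f{\left(c,Q \right)} = 627$ ($f{\left(c,Q \right)} = 2 + 5^{4} = 2 + 625 = 627$)
$Z{\left(P,C \right)} = \frac{1}{-627 + 2 P}$ ($Z{\left(P,C \right)} = \frac{1}{P + \left(P - 627\right)} = \frac{1}{P + \left(-627 + P\right)} = \frac{1}{-627 + 2 P}$)
$-925008 - Z{\left(-1798,d{\left(-18,-23 \right)} \right)} = -925008 - \frac{1}{-627 + 2 \left(-1798\right)} = -925008 - \frac{1}{-627 - 3596} = -925008 - \frac{1}{-4223} = -925008 - - \frac{1}{4223} = -925008 + \frac{1}{4223} = - \frac{3906308783}{4223}$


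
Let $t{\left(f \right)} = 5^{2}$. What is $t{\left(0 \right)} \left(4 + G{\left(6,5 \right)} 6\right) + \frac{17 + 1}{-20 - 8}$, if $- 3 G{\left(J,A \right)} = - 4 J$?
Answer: $\frac{18191}{14} \approx 1299.4$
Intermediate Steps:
$t{\left(f \right)} = 25$
$G{\left(J,A \right)} = \frac{4 J}{3}$ ($G{\left(J,A \right)} = - \frac{\left(-4\right) J}{3} = \frac{4 J}{3}$)
$t{\left(0 \right)} \left(4 + G{\left(6,5 \right)} 6\right) + \frac{17 + 1}{-20 - 8} = 25 \left(4 + \frac{4}{3} \cdot 6 \cdot 6\right) + \frac{17 + 1}{-20 - 8} = 25 \left(4 + 8 \cdot 6\right) + \frac{18}{-28} = 25 \left(4 + 48\right) + 18 \left(- \frac{1}{28}\right) = 25 \cdot 52 - \frac{9}{14} = 1300 - \frac{9}{14} = \frac{18191}{14}$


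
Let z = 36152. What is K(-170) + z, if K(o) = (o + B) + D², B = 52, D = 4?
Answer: 36050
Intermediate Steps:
K(o) = 68 + o (K(o) = (o + 52) + 4² = (52 + o) + 16 = 68 + o)
K(-170) + z = (68 - 170) + 36152 = -102 + 36152 = 36050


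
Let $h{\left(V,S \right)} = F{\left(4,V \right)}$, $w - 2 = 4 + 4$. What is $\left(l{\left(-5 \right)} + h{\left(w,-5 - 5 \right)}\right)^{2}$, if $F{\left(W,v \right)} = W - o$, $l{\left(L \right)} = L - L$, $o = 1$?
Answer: $9$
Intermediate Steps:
$l{\left(L \right)} = 0$
$F{\left(W,v \right)} = -1 + W$ ($F{\left(W,v \right)} = W - 1 = -1 + W$)
$w = 10$ ($w = 2 + \left(4 + 4\right) = 2 + 8 = 10$)
$h{\left(V,S \right)} = 3$ ($h{\left(V,S \right)} = -1 + 4 = 3$)
$\left(l{\left(-5 \right)} + h{\left(w,-5 - 5 \right)}\right)^{2} = \left(0 + 3\right)^{2} = 3^{2} = 9$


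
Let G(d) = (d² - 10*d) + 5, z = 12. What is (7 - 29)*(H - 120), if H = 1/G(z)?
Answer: 76538/29 ≈ 2639.2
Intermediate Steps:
G(d) = 5 + d² - 10*d
H = 1/29 (H = 1/(5 + 12² - 10*12) = 1/(5 + 144 - 120) = 1/29 ≈ 0.034483)
(7 - 29)*(H - 120) = (7 - 29)*(1/29 - 120) = -22*(-3479/29) = 76538/29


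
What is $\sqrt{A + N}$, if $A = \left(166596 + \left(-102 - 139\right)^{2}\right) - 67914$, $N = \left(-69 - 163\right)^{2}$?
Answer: $\sqrt{210587} \approx 458.9$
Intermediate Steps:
$N = 53824$ ($N = \left(-232\right)^{2} = 53824$)
$A = 156763$ ($A = \left(166596 + \left(-241\right)^{2}\right) - 67914 = \left(166596 + 58081\right) - 67914 = 224677 - 67914 = 156763$)
$\sqrt{A + N} = \sqrt{156763 + 53824} = \sqrt{210587}$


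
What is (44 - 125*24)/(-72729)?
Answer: 2956/72729 ≈ 0.040644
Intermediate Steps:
(44 - 125*24)/(-72729) = (44 - 3000)*(-1/72729) = -2956*(-1/72729) = 2956/72729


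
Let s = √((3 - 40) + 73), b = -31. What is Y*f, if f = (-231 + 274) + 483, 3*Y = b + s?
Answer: -13150/3 ≈ -4383.3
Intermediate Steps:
s = 6 (s = √(-37 + 73) = √36 = 6)
Y = -25/3 (Y = (-31 + 6)/3 = (⅓)*(-25) = -25/3 ≈ -8.3333)
f = 526 (f = 43 + 483 = 526)
Y*f = -25/3*526 = -13150/3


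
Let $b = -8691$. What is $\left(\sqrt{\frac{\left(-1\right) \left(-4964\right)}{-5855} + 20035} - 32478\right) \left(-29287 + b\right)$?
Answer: $1233449484 - \frac{113934 \sqrt{76310141295}}{5855} \approx 1.2281 \cdot 10^{9}$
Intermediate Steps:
$\left(\sqrt{\frac{\left(-1\right) \left(-4964\right)}{-5855} + 20035} - 32478\right) \left(-29287 + b\right) = \left(\sqrt{\frac{\left(-1\right) \left(-4964\right)}{-5855} + 20035} - 32478\right) \left(-29287 - 8691\right) = \left(\sqrt{4964 \left(- \frac{1}{5855}\right) + 20035} - 32478\right) \left(-37978\right) = \left(\sqrt{- \frac{4964}{5855} + 20035} - 32478\right) \left(-37978\right) = \left(\sqrt{\frac{117299961}{5855}} - 32478\right) \left(-37978\right) = \left(\frac{3 \sqrt{76310141295}}{5855} - 32478\right) \left(-37978\right) = \left(-32478 + \frac{3 \sqrt{76310141295}}{5855}\right) \left(-37978\right) = 1233449484 - \frac{113934 \sqrt{76310141295}}{5855}$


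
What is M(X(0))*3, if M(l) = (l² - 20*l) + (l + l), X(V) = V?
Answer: 0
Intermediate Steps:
M(l) = l² - 18*l (M(l) = (l² - 20*l) + 2*l = l² - 18*l)
M(X(0))*3 = (0*(-18 + 0))*3 = (0*(-18))*3 = 0*3 = 0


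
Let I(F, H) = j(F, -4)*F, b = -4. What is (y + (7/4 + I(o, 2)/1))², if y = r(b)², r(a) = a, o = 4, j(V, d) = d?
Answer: 49/16 ≈ 3.0625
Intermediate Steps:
I(F, H) = -4*F
y = 16 (y = (-4)² = 16)
(y + (7/4 + I(o, 2)/1))² = (16 + (7/4 - 4*4/1))² = (16 + (7*(¼) - 16*1))² = (16 + (7/4 - 16))² = (16 - 57/4)² = (7/4)² = 49/16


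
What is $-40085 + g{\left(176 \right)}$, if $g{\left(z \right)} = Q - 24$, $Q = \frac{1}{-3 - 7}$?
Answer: $- \frac{401091}{10} \approx -40109.0$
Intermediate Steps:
$Q = - \frac{1}{10}$ ($Q = \frac{1}{-10} = - \frac{1}{10} \approx -0.1$)
$g{\left(z \right)} = - \frac{241}{10}$ ($g{\left(z \right)} = - \frac{1}{10} - 24 = - \frac{241}{10}$)
$-40085 + g{\left(176 \right)} = -40085 - \frac{241}{10} = - \frac{401091}{10}$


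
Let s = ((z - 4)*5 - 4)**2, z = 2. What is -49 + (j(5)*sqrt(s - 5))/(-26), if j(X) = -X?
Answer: -49 + 5*sqrt(191)/26 ≈ -46.342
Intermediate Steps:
s = 196 (s = ((2 - 4)*5 - 4)**2 = (-2*5 - 4)**2 = (-10 - 4)**2 = (-14)**2 = 196)
-49 + (j(5)*sqrt(s - 5))/(-26) = -49 + ((-1*5)*sqrt(196 - 5))/(-26) = -49 - 5*sqrt(191)*(-1/26) = -49 + 5*sqrt(191)/26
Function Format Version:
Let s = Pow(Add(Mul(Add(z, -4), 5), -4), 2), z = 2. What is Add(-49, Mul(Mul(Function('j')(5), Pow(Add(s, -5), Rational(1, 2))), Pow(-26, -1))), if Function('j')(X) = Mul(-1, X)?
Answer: Add(-49, Mul(Rational(5, 26), Pow(191, Rational(1, 2)))) ≈ -46.342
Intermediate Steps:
s = 196 (s = Pow(Add(Mul(Add(2, -4), 5), -4), 2) = Pow(Add(Mul(-2, 5), -4), 2) = Pow(Add(-10, -4), 2) = Pow(-14, 2) = 196)
Add(-49, Mul(Mul(Function('j')(5), Pow(Add(s, -5), Rational(1, 2))), Pow(-26, -1))) = Add(-49, Mul(Mul(Mul(-1, 5), Pow(Add(196, -5), Rational(1, 2))), Pow(-26, -1))) = Add(-49, Mul(Mul(-5, Pow(191, Rational(1, 2))), Rational(-1, 26))) = Add(-49, Mul(Rational(5, 26), Pow(191, Rational(1, 2))))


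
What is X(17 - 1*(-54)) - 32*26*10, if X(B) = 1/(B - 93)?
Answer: -183041/22 ≈ -8320.0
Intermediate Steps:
X(B) = 1/(-93 + B)
X(17 - 1*(-54)) - 32*26*10 = 1/(-93 + (17 - 1*(-54))) - 32*26*10 = 1/(-93 + (17 + 54)) - 832*10 = 1/(-93 + 71) - 8320 = 1/(-22) - 8320 = -1/22 - 8320 = -183041/22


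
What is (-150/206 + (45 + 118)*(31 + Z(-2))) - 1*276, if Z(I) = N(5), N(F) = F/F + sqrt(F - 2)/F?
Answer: 508745/103 + 163*sqrt(3)/5 ≈ 4995.7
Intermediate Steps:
N(F) = 1 + sqrt(-2 + F)/F
Z(I) = 1 + sqrt(3)/5 (Z(I) = (5 + sqrt(-2 + 5))/5 = (5 + sqrt(3))/5 = 1 + sqrt(3)/5)
(-150/206 + (45 + 118)*(31 + Z(-2))) - 1*276 = (-150/206 + (45 + 118)*(31 + (1 + sqrt(3)/5))) - 1*276 = (-150*1/206 + 163*(32 + sqrt(3)/5)) - 276 = (-75/103 + (5216 + 163*sqrt(3)/5)) - 276 = (537173/103 + 163*sqrt(3)/5) - 276 = 508745/103 + 163*sqrt(3)/5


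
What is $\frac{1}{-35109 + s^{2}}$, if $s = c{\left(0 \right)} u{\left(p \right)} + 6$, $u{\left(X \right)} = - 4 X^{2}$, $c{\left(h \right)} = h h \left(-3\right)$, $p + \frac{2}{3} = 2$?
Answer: $- \frac{1}{35073} \approx -2.8512 \cdot 10^{-5}$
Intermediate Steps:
$p = \frac{4}{3}$ ($p = - \frac{2}{3} + 2 = \frac{4}{3} \approx 1.3333$)
$c{\left(h \right)} = - 3 h^{2}$ ($c{\left(h \right)} = h^{2} \left(-3\right) = - 3 h^{2}$)
$s = 6$ ($s = - 3 \cdot 0^{2} \left(- 4 \left(\frac{4}{3}\right)^{2}\right) + 6 = \left(-3\right) 0 \left(\left(-4\right) \frac{16}{9}\right) + 6 = 0 \left(- \frac{64}{9}\right) + 6 = 0 + 6 = 6$)
$\frac{1}{-35109 + s^{2}} = \frac{1}{-35109 + 6^{2}} = \frac{1}{-35109 + 36} = \frac{1}{-35073} = - \frac{1}{35073}$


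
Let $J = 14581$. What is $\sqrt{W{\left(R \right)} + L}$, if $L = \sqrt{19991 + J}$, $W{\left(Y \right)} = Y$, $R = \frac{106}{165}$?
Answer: $\frac{\sqrt{17490 + 54450 \sqrt{8643}}}{165} \approx 13.659$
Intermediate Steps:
$R = \frac{106}{165}$ ($R = 106 \cdot \frac{1}{165} = \frac{106}{165} \approx 0.64242$)
$L = 2 \sqrt{8643}$ ($L = \sqrt{19991 + 14581} = \sqrt{34572} = 2 \sqrt{8643} \approx 185.94$)
$\sqrt{W{\left(R \right)} + L} = \sqrt{\frac{106}{165} + 2 \sqrt{8643}}$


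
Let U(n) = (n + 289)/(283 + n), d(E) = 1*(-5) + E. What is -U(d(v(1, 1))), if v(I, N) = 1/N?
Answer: -95/93 ≈ -1.0215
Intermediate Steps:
d(E) = -5 + E
U(n) = (289 + n)/(283 + n)
-U(d(v(1, 1))) = -(289 + (-5 + 1/1))/(283 + (-5 + 1/1)) = -(289 + (-5 + 1))/(283 + (-5 + 1)) = -(289 - 4)/(283 - 4) = -285/279 = -1*95/93 = -95/93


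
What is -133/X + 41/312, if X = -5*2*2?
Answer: 10579/1560 ≈ 6.7814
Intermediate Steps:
X = -20 (X = -10*2 = -20)
-133/X + 41/312 = -133/(-20) + 41/312 = -133*(-1/20) + 41*(1/312) = 133/20 + 41/312 = 10579/1560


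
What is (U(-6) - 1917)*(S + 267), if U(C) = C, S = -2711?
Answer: 4699812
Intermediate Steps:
(U(-6) - 1917)*(S + 267) = (-6 - 1917)*(-2711 + 267) = -1923*(-2444) = 4699812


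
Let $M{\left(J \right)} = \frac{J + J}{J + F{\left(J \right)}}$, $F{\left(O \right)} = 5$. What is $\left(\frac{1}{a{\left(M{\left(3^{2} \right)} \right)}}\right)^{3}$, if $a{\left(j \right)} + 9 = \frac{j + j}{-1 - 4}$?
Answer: $- \frac{42875}{36926037} \approx -0.0011611$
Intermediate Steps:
$M{\left(J \right)} = \frac{2 J}{5 + J}$ ($M{\left(J \right)} = \frac{J + J}{J + 5} = \frac{2 J}{5 + J}$)
$a{\left(j \right)} = -9 - \frac{2 j}{5}$ ($a{\left(j \right)} = -9 + \frac{j + j}{-1 - 4} = -9 + \frac{2 j}{-5} = -9 + 2 j \left(- \frac{1}{5}\right) = -9 - \frac{2 j}{5}$)
$\left(\frac{1}{a{\left(M{\left(3^{2} \right)} \right)}}\right)^{3} = \left(\frac{1}{-9 - \frac{2 \frac{2 \cdot 3^{2}}{5 + 3^{2}}}{5}}\right)^{3} = \left(\frac{1}{-9 - \frac{2 \cdot 2 \cdot 9 \frac{1}{5 + 9}}{5}}\right)^{3} = \left(\frac{1}{-9 - \frac{2 \cdot 2 \cdot 9 \cdot \frac{1}{14}}{5}}\right)^{3} = \left(\frac{1}{-9 - \frac{18}{35}}\right)^{3} = \left(\frac{1}{- \frac{333}{35}}\right)^{3} = \left(- \frac{35}{333}\right)^{3} = - \frac{42875}{36926037}$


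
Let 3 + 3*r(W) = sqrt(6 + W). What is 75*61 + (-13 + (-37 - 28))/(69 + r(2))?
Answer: 23788608/5201 + 117*sqrt(2)/10402 ≈ 4573.9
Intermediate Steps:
r(W) = -1 + sqrt(6 + W)/3
75*61 + (-13 + (-37 - 28))/(69 + r(2)) = 75*61 + (-13 + (-37 - 28))/(69 + (-1 + sqrt(6 + 2)/3)) = 4575 + (-13 - 65)/(69 + (-1 + sqrt(8)/3)) = 4575 - 78/(69 + (-1 + (2*sqrt(2))/3)) = 4575 - 78/(69 + (-1 + 2*sqrt(2)/3)) = 4575 - 78/(68 + 2*sqrt(2)/3)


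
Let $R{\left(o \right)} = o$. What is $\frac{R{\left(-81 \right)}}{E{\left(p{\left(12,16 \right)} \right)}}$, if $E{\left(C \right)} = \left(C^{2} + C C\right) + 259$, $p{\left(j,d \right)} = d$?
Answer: $- \frac{27}{257} \approx -0.10506$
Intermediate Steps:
$E{\left(C \right)} = 259 + 2 C^{2}$ ($E{\left(C \right)} = \left(C^{2} + C^{2}\right) + 259 = 2 C^{2} + 259 = 259 + 2 C^{2}$)
$\frac{R{\left(-81 \right)}}{E{\left(p{\left(12,16 \right)} \right)}} = - \frac{81}{259 + 2 \cdot 16^{2}} = - \frac{81}{259 + 2 \cdot 256} = - \frac{81}{259 + 512} = - \frac{81}{771} = \left(-81\right) \frac{1}{771} = - \frac{27}{257}$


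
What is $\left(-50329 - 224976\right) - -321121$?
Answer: $45816$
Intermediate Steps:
$\left(-50329 - 224976\right) - -321121 = -275305 + 321121 = 45816$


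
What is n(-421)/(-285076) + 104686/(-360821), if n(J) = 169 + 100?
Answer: -29940526985/102861407396 ≈ -0.29108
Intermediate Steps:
n(J) = 269
n(-421)/(-285076) + 104686/(-360821) = 269/(-285076) + 104686/(-360821) = 269*(-1/285076) + 104686*(-1/360821) = -269/285076 - 104686/360821 = -29940526985/102861407396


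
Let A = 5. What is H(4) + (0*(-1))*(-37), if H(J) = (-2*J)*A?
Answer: -40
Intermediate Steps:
H(J) = -10*J (H(J) = -2*J*5 = -10*J)
H(4) + (0*(-1))*(-37) = -10*4 + (0*(-1))*(-37) = -40 + 0*(-37) = -40 + 0 = -40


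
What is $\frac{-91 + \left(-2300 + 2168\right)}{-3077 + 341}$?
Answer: $\frac{223}{2736} \approx 0.081506$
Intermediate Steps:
$\frac{-91 + \left(-2300 + 2168\right)}{-3077 + 341} = \frac{-91 - 132}{-2736} = \left(-223\right) \left(- \frac{1}{2736}\right) = \frac{223}{2736}$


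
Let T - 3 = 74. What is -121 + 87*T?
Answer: 6578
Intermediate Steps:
T = 77 (T = 3 + 74 = 77)
-121 + 87*T = -121 + 87*77 = -121 + 6699 = 6578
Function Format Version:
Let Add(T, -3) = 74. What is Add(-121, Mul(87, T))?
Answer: 6578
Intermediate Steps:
T = 77 (T = Add(3, 74) = 77)
Add(-121, Mul(87, T)) = Add(-121, Mul(87, 77)) = Add(-121, 6699) = 6578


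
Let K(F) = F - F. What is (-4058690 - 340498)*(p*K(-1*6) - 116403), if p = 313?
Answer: 512078680764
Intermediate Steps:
K(F) = 0
(-4058690 - 340498)*(p*K(-1*6) - 116403) = (-4058690 - 340498)*(313*0 - 116403) = -4399188*(0 - 116403) = -4399188*(-116403) = 512078680764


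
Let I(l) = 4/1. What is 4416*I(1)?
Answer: 17664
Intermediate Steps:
I(l) = 4 (I(l) = 4*1 = 4)
4416*I(1) = 4416*4 = 17664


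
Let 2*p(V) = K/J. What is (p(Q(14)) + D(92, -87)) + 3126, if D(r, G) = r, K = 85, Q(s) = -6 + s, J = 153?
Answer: 57929/18 ≈ 3218.3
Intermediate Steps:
p(V) = 5/18 (p(V) = (85/153)/2 = (85*(1/153))/2 = (½)*(5/9) = 5/18)
(p(Q(14)) + D(92, -87)) + 3126 = (5/18 + 92) + 3126 = 1661/18 + 3126 = 57929/18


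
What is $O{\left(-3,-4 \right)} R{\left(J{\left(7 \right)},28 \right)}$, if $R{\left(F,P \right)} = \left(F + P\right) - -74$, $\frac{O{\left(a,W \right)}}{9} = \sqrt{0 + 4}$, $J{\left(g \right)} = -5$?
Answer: $1746$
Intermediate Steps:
$O{\left(a,W \right)} = 18$ ($O{\left(a,W \right)} = 9 \sqrt{0 + 4} = 9 \sqrt{4} = 9 \cdot 2 = 18$)
$R{\left(F,P \right)} = 74 + F + P$ ($R{\left(F,P \right)} = \left(F + P\right) + 74 = 74 + F + P$)
$O{\left(-3,-4 \right)} R{\left(J{\left(7 \right)},28 \right)} = 18 \left(74 - 5 + 28\right) = 18 \cdot 97 = 1746$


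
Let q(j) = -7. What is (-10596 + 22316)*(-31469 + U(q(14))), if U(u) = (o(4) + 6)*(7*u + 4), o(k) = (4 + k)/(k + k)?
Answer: -372508480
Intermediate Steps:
o(k) = (4 + k)/(2*k) (o(k) = (4 + k)/((2*k)) = (4 + k)*(1/(2*k)) = (4 + k)/(2*k))
U(u) = 28 + 49*u (U(u) = ((1/2)*(4 + 4)/4 + 6)*(7*u + 4) = ((1/2)*(1/4)*8 + 6)*(4 + 7*u) = (1 + 6)*(4 + 7*u) = 7*(4 + 7*u) = 28 + 49*u)
(-10596 + 22316)*(-31469 + U(q(14))) = (-10596 + 22316)*(-31469 + (28 + 49*(-7))) = 11720*(-31469 + (28 - 343)) = 11720*(-31469 - 315) = 11720*(-31784) = -372508480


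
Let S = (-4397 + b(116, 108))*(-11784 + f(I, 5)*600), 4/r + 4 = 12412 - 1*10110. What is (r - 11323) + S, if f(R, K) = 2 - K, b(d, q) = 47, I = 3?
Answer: 67881859475/1149 ≈ 5.9079e+7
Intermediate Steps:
r = 2/1149 (r = 4/(-4 + (12412 - 1*10110)) = 4/(-4 + (12412 - 10110)) = 4/(-4 + 2302) = 4/2298 = 4*(1/2298) = 2/1149 ≈ 0.0017406)
S = 59090400 (S = (-4397 + 47)*(-11784 + (2 - 1*5)*600) = -4350*(-11784 + (2 - 5)*600) = -4350*(-11784 - 3*600) = -4350*(-11784 - 1800) = -4350*(-13584) = 59090400)
(r - 11323) + S = (2/1149 - 11323) + 59090400 = -13010125/1149 + 59090400 = 67881859475/1149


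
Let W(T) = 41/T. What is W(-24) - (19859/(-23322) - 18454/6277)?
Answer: 1219809865/585568776 ≈ 2.0831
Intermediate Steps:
W(-24) - (19859/(-23322) - 18454/6277) = 41/(-24) - (19859/(-23322) - 18454/6277) = 41*(-1/24) - (19859*(-1/23322) - 18454*1/6277) = -41/24 - (-19859/23322 - 18454/6277) = -41/24 - 1*(-555039131/146392194) = -41/24 + 555039131/146392194 = 1219809865/585568776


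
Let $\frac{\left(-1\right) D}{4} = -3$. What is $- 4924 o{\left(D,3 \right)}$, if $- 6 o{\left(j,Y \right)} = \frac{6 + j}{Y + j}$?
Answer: $\frac{4924}{5} \approx 984.8$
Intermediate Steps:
$D = 12$ ($D = \left(-4\right) \left(-3\right) = 12$)
$o{\left(j,Y \right)} = - \frac{6 + j}{6 \left(Y + j\right)}$ ($o{\left(j,Y \right)} = - \frac{\left(6 + j\right) \frac{1}{Y + j}}{6} = - \frac{\frac{1}{Y + j} \left(6 + j\right)}{6} = - \frac{6 + j}{6 \left(Y + j\right)}$)
$- 4924 o{\left(D,3 \right)} = - 4924 \frac{-1 - 2}{3 + 12} = - 4924 \frac{-1 - 2}{15} = - 4924 \cdot \frac{1}{15} \left(-3\right) = \left(-4924\right) \left(- \frac{1}{5}\right) = \frac{4924}{5}$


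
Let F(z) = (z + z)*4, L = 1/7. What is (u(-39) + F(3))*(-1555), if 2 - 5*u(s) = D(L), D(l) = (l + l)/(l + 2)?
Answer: -568508/15 ≈ -37901.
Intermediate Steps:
L = ⅐ ≈ 0.14286
D(l) = 2*l/(2 + l) (D(l) = (2*l)/(2 + l) = 2*l/(2 + l))
F(z) = 8*z (F(z) = (2*z)*4 = 8*z)
u(s) = 28/75 (u(s) = ⅖ - 2/(5*7*(2 + ⅐)) = ⅖ - 2/(5*7*15/7) = ⅖ - 2*7/(5*7*15) = ⅖ - ⅕*2/15 = ⅖ - 2/75 = 28/75)
(u(-39) + F(3))*(-1555) = (28/75 + 8*3)*(-1555) = (28/75 + 24)*(-1555) = (1828/75)*(-1555) = -568508/15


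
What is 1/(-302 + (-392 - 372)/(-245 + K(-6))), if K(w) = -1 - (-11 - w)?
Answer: -241/72018 ≈ -0.0033464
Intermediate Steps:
K(w) = 10 + w (K(w) = -1 + (11 + w) = 10 + w)
1/(-302 + (-392 - 372)/(-245 + K(-6))) = 1/(-302 + (-392 - 372)/(-245 + (10 - 6))) = 1/(-302 - 764/(-245 + 4)) = 1/(-302 - 764/(-241)) = 1/(-302 - 764*(-1/241)) = 1/(-302 + 764/241) = 1/(-72018/241) = -241/72018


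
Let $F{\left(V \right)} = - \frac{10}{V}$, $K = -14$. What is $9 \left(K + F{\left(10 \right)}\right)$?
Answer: $-135$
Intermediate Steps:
$9 \left(K + F{\left(10 \right)}\right) = 9 \left(-14 - \frac{10}{10}\right) = 9 \left(-14 - 1\right) = 9 \left(-15\right) = -135$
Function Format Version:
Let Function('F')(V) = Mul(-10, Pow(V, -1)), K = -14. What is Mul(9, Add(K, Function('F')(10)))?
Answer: -135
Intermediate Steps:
Mul(9, Add(K, Function('F')(10))) = Mul(9, Add(-14, Mul(-10, Pow(10, -1)))) = Mul(9, Add(-14, Mul(-10, Rational(1, 10)))) = Mul(9, Add(-14, -1)) = Mul(9, -15) = -135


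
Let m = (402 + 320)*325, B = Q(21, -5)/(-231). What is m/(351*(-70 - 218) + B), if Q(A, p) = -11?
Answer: -4927650/2122847 ≈ -2.3212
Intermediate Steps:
B = 1/21 (B = -11/(-231) = -11*(-1/231) = 1/21 ≈ 0.047619)
m = 234650 (m = 722*325 = 234650)
m/(351*(-70 - 218) + B) = 234650/(351*(-70 - 218) + 1/21) = 234650/(351*(-288) + 1/21) = 234650/(-101088 + 1/21) = 234650/(-2122847/21) = 234650*(-21/2122847) = -4927650/2122847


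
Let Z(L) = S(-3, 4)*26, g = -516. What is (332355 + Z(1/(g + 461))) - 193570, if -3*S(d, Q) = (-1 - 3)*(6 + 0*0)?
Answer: 138993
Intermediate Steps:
S(d, Q) = 8 (S(d, Q) = -(-1 - 3)*(6 + 0*0)/3 = -(-4)*(6 + 0)/3 = -(-4)*6/3 = -1/3*(-24) = 8)
Z(L) = 208 (Z(L) = 8*26 = 208)
(332355 + Z(1/(g + 461))) - 193570 = (332355 + 208) - 193570 = 332563 - 193570 = 138993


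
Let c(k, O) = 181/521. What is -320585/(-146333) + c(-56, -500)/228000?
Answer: 38081677466273/17382604404000 ≈ 2.1908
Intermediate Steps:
c(k, O) = 181/521 (c(k, O) = 181*(1/521) = 181/521)
-320585/(-146333) + c(-56, -500)/228000 = -320585/(-146333) + (181/521)/228000 = -320585*(-1/146333) + (181/521)*(1/228000) = 320585/146333 + 181/118788000 = 38081677466273/17382604404000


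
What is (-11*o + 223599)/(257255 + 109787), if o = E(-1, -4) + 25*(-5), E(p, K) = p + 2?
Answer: 224963/367042 ≈ 0.61291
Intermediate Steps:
E(p, K) = 2 + p
o = -124 (o = (2 - 1) + 25*(-5) = 1 - 125 = -124)
(-11*o + 223599)/(257255 + 109787) = (-11*(-124) + 223599)/(257255 + 109787) = (1364 + 223599)/367042 = 224963*(1/367042) = 224963/367042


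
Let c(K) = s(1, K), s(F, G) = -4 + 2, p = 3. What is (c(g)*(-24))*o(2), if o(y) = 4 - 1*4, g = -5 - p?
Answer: 0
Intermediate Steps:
g = -8 (g = -5 - 1*3 = -5 - 3 = -8)
s(F, G) = -2
o(y) = 0 (o(y) = 4 - 4 = 0)
c(K) = -2
(c(g)*(-24))*o(2) = -2*(-24)*0 = 48*0 = 0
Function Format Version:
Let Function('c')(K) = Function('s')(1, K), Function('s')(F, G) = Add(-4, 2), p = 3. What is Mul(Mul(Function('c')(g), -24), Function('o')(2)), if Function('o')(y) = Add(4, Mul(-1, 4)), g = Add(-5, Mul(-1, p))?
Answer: 0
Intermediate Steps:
g = -8 (g = Add(-5, Mul(-1, 3)) = Add(-5, -3) = -8)
Function('s')(F, G) = -2
Function('o')(y) = 0 (Function('o')(y) = Add(4, -4) = 0)
Function('c')(K) = -2
Mul(Mul(Function('c')(g), -24), Function('o')(2)) = Mul(Mul(-2, -24), 0) = Mul(48, 0) = 0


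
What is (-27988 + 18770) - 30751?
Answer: -39969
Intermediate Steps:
(-27988 + 18770) - 30751 = -9218 - 30751 = -39969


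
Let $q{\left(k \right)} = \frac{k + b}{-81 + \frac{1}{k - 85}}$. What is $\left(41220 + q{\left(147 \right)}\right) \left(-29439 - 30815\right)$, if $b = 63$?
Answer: $- \frac{12469721960400}{5021} \approx -2.4835 \cdot 10^{9}$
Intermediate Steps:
$q{\left(k \right)} = \frac{63 + k}{-81 + \frac{1}{-85 + k}}$ ($q{\left(k \right)} = \frac{k + 63}{-81 + \frac{1}{k - 85}} = \frac{63 + k}{-81 + \frac{1}{-85 + k}}$)
$\left(41220 + q{\left(147 \right)}\right) \left(-29439 - 30815\right) = \left(41220 + \frac{5355 - 147^{2} + 22 \cdot 147}{-6886 + 81 \cdot 147}\right) \left(-29439 - 30815\right) = \left(41220 + \frac{5355 - 21609 + 3234}{-6886 + 11907}\right) \left(-60254\right) = \left(41220 + \frac{5355 - 21609 + 3234}{5021}\right) \left(-60254\right) = \left(41220 + \frac{1}{5021} \left(-13020\right)\right) \left(-60254\right) = \left(41220 - \frac{13020}{5021}\right) \left(-60254\right) = \frac{206952600}{5021} \left(-60254\right) = - \frac{12469721960400}{5021}$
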